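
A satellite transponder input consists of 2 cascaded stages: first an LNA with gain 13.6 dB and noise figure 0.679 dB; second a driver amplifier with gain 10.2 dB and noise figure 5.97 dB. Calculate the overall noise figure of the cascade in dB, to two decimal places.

1.13 dB

Convert to linear (a loss of L dB is a gain of −L dB): F_i = 10^(NF_i/10), G_i = 10^(G_i,dB/10)
  Stage 1: F_1 = 10^(0.679/10) = 1.169, G_1 = 10^(13.6/10) = 22.91
  Stage 2: F_2 = 10^(5.97/10) = 3.954, G_2 = 10^(10.2/10) = 10.47
Friis cascade:
  F = 1.169 + (3.954 − 1)/22.91 = 1.298
NF = 10 log₁₀(1.298) = 1.13 dB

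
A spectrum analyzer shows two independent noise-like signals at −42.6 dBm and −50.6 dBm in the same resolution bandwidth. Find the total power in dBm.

Convert to linear, add, convert back:
P₁ = 5.50×10⁻⁸ W, P₂ = 8.71×10⁻⁹ W
P_tot = 6.37×10⁻⁸ W → 10 log₁₀(P_tot / 10⁻³) = −42.0 dBm

−42.0 dBm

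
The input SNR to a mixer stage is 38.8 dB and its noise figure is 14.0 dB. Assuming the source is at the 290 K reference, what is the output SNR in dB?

24.8 dB

By definition F = SNR_in/SNR_out, so in dB: SNR_out = SNR_in − NF
SNR_out = 38.8 − 14.0 = 24.8 dB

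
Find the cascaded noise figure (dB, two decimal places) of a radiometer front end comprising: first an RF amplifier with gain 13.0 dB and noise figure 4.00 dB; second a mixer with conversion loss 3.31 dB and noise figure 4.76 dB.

4.17 dB

Convert to linear (a loss of L dB is a gain of −L dB): F_i = 10^(NF_i/10), G_i = 10^(G_i,dB/10)
  Stage 1: F_1 = 10^(4.00/10) = 2.512, G_1 = 10^(13.0/10) = 19.95
  Stage 2: F_2 = 10^(4.76/10) = 2.992, G_2 = 10^(−3.31/10) = 0.4667
Friis cascade:
  F = 2.512 + (2.992 − 1)/19.95 = 2.612
NF = 10 log₁₀(2.612) = 4.17 dB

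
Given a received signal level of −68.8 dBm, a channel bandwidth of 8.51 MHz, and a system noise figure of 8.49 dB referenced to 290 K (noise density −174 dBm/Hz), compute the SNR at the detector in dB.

27.4 dB

Noise floor: N = −174 + 10 log₁₀(B) + NF
10 log₁₀(8.51×10⁶) = 69.3 dB
N = −174 + 69.3 + 8.49 = −96.21 dBm
SNR = P_sig − N = −68.8 − (−96.21) = 27.41 dB → 27.4 dB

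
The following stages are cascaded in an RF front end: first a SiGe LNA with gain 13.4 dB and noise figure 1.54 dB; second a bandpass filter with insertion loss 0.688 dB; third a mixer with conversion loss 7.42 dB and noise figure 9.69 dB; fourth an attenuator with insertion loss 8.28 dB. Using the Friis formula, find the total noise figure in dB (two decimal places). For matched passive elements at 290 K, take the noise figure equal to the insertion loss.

Convert to linear (a loss of L dB is a gain of −L dB): F_i = 10^(NF_i/10), G_i = 10^(G_i,dB/10)
  Stage 1: F_1 = 10^(1.54/10) = 1.426, G_1 = 10^(13.4/10) = 21.88
  Stage 2: F_2 = 10^(0.688/10) = 1.172, G_2 = 10^(−0.688/10) = 0.8535
  Stage 3: F_3 = 10^(9.69/10) = 9.311, G_3 = 10^(−7.42/10) = 0.1811
  Stage 4: F_4 = 10^(8.28/10) = 6.730, G_4 = 10^(−8.28/10) = 0.1486
Friis cascade:
  F = 1.426 + (1.172 − 1)/21.88 + (9.311 − 1)/18.67 + (6.730 − 1)/3.382 = 3.573
NF = 10 log₁₀(3.573) = 5.53 dB

5.53 dB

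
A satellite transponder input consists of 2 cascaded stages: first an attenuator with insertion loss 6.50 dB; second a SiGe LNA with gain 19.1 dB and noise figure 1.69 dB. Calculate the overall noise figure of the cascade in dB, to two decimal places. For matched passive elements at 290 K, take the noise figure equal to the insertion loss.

Convert to linear (a loss of L dB is a gain of −L dB): F_i = 10^(NF_i/10), G_i = 10^(G_i,dB/10)
  Stage 1: F_1 = 10^(6.50/10) = 4.467, G_1 = 10^(−6.50/10) = 0.2239
  Stage 2: F_2 = 10^(1.69/10) = 1.476, G_2 = 10^(19.1/10) = 81.28
Friis cascade:
  F = 4.467 + (1.476 − 1)/0.2239 = 6.592
NF = 10 log₁₀(6.592) = 8.19 dB

8.19 dB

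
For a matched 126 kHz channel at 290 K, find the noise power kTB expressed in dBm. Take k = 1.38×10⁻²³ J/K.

P_n = kTB = 1.38×10⁻²³ × 290 × 1.26×10⁵ = 5.04×10⁻¹⁶ W
In dBm: 10 log₁₀(5.04×10⁻¹⁶ / 10⁻³) = −123.0 dBm

−123.0 dBm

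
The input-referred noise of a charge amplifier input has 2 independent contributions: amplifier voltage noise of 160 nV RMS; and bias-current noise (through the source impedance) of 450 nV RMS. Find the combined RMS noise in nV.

478 nV

Uncorrelated sources add in power (mean-square): V_tot = √(ΣV_i²)
V_tot = √[(1.60×10⁻⁷)² + (4.50×10⁻⁷)²] = 4.78×10⁻⁷ V = 478 nV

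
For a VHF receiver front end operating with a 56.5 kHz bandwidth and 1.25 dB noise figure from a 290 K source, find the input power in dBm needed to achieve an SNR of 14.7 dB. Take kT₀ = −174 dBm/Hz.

−110.5 dBm

Sensitivity = −174 + 10 log₁₀(B) + NF + SNR_min
= −174 + 47.52 + 1.25 + 14.7
= −110.53 dBm → −110.5 dBm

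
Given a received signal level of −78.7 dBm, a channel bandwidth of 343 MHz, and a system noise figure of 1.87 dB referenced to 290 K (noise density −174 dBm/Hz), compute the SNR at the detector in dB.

Noise floor: N = −174 + 10 log₁₀(B) + NF
10 log₁₀(3.43×10⁸) = 85.35 dB
N = −174 + 85.35 + 1.87 = −86.78 dBm
SNR = P_sig − N = −78.7 − (−86.78) = 8.08 dB → 8.1 dB

8.1 dB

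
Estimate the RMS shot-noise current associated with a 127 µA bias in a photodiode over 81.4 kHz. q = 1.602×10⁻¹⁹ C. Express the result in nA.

1.82 nA

I_n = √(2qI·B)
2qI·B = 2 × 1.602×10⁻¹⁹ × 1.27×10⁻⁴ × 8.14×10⁴ = 3.31×10⁻¹⁸ A²
I_n = √(3.31×10⁻¹⁸) = 1.82×10⁻⁹ A = 1.82 nA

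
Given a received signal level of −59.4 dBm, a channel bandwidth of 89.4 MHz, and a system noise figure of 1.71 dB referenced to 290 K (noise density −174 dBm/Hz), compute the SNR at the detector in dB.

33.4 dB

Noise floor: N = −174 + 10 log₁₀(B) + NF
10 log₁₀(8.94×10⁷) = 79.51 dB
N = −174 + 79.51 + 1.71 = −92.78 dBm
SNR = P_sig − N = −59.4 − (−92.78) = 33.38 dB → 33.4 dB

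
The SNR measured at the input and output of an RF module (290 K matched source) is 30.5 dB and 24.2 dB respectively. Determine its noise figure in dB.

6.3 dB

NF (dB) = SNR_in(dB) − SNR_out(dB) when the source is at T₀
NF = 30.5 − 24.2 = 6.3 dB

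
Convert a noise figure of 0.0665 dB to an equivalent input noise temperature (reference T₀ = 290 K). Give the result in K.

F = 10^(0.0665/10) = 1.01543
T_e = (F − 1)·T₀ = (1.01543 − 1) × 290 = 4.47 K

4.47 K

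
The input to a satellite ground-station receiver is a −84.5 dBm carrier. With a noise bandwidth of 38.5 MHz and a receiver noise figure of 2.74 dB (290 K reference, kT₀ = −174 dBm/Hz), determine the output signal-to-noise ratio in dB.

Noise floor: N = −174 + 10 log₁₀(B) + NF
10 log₁₀(3.85×10⁷) = 75.85 dB
N = −174 + 75.85 + 2.74 = −95.41 dBm
SNR = P_sig − N = −84.5 − (−95.41) = 10.91 dB → 10.9 dB

10.9 dB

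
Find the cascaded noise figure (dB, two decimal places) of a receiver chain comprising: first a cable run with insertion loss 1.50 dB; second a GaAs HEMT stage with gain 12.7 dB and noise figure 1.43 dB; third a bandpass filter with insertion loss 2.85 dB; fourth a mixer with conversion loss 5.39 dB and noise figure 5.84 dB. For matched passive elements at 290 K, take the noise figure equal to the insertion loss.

Convert to linear (a loss of L dB is a gain of −L dB): F_i = 10^(NF_i/10), G_i = 10^(G_i,dB/10)
  Stage 1: F_1 = 10^(1.50/10) = 1.413, G_1 = 10^(−1.50/10) = 0.7079
  Stage 2: F_2 = 10^(1.43/10) = 1.390, G_2 = 10^(12.7/10) = 18.62
  Stage 3: F_3 = 10^(2.85/10) = 1.928, G_3 = 10^(−2.85/10) = 0.5188
  Stage 4: F_4 = 10^(5.84/10) = 3.837, G_4 = 10^(−5.39/10) = 0.2891
Friis cascade:
  F = 1.413 + (1.390 − 1)/0.7079 + (1.928 − 1)/13.18 + (3.837 − 1)/6.839 = 2.449
NF = 10 log₁₀(2.449) = 3.89 dB

3.89 dB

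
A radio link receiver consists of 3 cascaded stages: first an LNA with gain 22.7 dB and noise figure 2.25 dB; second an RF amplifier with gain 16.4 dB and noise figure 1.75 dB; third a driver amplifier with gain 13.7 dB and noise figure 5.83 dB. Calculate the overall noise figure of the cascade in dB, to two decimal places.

Convert to linear (a loss of L dB is a gain of −L dB): F_i = 10^(NF_i/10), G_i = 10^(G_i,dB/10)
  Stage 1: F_1 = 10^(2.25/10) = 1.679, G_1 = 10^(22.7/10) = 186.2
  Stage 2: F_2 = 10^(1.75/10) = 1.496, G_2 = 10^(16.4/10) = 43.65
  Stage 3: F_3 = 10^(5.83/10) = 3.828, G_3 = 10^(13.7/10) = 23.44
Friis cascade:
  F = 1.679 + (1.496 − 1)/186.2 + (3.828 − 1)/8128 = 1.682
NF = 10 log₁₀(1.682) = 2.26 dB

2.26 dB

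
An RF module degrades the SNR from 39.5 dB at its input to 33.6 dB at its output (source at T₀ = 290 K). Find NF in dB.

NF (dB) = SNR_in(dB) − SNR_out(dB) when the source is at T₀
NF = 39.5 − 33.6 = 5.9 dB

5.9 dB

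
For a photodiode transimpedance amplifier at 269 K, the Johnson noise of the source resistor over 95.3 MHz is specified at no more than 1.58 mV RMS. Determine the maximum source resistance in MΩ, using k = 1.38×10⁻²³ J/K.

Johnson–Nyquist: V_n = √(4kTRB) ⇒ R = V_n² / (4kTB)
4kTB = 4 × 1.38×10⁻²³ × 269 × 9.53×10⁷ = 1.42×10⁻¹²
R = (1.58×10⁻³)² / 1.42×10⁻¹² = 1.76×10⁶ Ω = 1.76 MΩ

1.76 MΩ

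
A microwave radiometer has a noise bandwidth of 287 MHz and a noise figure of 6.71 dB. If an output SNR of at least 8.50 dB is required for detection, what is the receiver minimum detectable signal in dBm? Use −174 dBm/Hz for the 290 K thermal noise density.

−74.2 dBm

Sensitivity = −174 + 10 log₁₀(B) + NF + SNR_min
= −174 + 84.58 + 6.71 + 8.50
= −74.21 dBm → −74.2 dBm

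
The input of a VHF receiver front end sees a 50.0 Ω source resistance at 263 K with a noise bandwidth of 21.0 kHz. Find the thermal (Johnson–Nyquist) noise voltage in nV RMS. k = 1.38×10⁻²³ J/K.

123 nV

V_n = √(4kTRB)
4kTRB = 4 × 1.38×10⁻²³ × 263 × 5.00×10¹ × 2.10×10⁴ = 1.52×10⁻¹⁴ V²
V_n = √(1.52×10⁻¹⁴) = 1.23×10⁻⁷ V = 123 nV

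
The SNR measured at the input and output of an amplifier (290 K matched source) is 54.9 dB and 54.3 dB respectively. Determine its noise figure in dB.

NF (dB) = SNR_in(dB) − SNR_out(dB) when the source is at T₀
NF = 54.9 − 54.3 = 0.6 dB

0.6 dB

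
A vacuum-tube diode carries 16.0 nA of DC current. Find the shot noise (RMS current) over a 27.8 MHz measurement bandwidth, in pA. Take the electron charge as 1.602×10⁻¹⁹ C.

I_n = √(2qI·B)
2qI·B = 2 × 1.602×10⁻¹⁹ × 1.60×10⁻⁸ × 2.78×10⁷ = 1.43×10⁻¹⁹ A²
I_n = √(1.43×10⁻¹⁹) = 3.78×10⁻¹⁰ A = 378 pA

378 pA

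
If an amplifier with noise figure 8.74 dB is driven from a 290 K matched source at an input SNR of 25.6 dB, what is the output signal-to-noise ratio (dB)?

By definition F = SNR_in/SNR_out, so in dB: SNR_out = SNR_in − NF
SNR_out = 25.6 − 8.74 = 16.86 dB

16.86 dB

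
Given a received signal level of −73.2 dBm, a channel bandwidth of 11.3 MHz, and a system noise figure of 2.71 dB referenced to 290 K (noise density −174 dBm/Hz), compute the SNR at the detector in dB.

27.6 dB

Noise floor: N = −174 + 10 log₁₀(B) + NF
10 log₁₀(1.13×10⁷) = 70.53 dB
N = −174 + 70.53 + 2.71 = −100.76 dBm
SNR = P_sig − N = −73.2 − (−100.76) = 27.56 dB → 27.6 dB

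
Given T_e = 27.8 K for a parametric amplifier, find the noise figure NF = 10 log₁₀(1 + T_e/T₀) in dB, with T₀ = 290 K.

0.398 dB

F = 1 + T_e/T₀ = 1 + 27.8/290 = 1.09586
NF = 10 log₁₀(1.09586) = 0.398 dB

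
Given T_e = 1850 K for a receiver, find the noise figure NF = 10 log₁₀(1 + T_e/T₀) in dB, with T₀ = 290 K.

F = 1 + T_e/T₀ = 1 + 1850/290 = 7.37931
NF = 10 log₁₀(7.37931) = 8.68 dB

8.68 dB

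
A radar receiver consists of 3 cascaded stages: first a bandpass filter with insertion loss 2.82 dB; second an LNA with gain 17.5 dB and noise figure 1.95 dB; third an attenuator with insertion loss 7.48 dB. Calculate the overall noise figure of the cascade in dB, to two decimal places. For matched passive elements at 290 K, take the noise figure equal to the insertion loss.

4.99 dB

Convert to linear (a loss of L dB is a gain of −L dB): F_i = 10^(NF_i/10), G_i = 10^(G_i,dB/10)
  Stage 1: F_1 = 10^(2.82/10) = 1.914, G_1 = 10^(−2.82/10) = 0.5224
  Stage 2: F_2 = 10^(1.95/10) = 1.567, G_2 = 10^(17.5/10) = 56.23
  Stage 3: F_3 = 10^(7.48/10) = 5.598, G_3 = 10^(−7.48/10) = 0.1786
Friis cascade:
  F = 1.914 + (1.567 − 1)/0.5224 + (5.598 − 1)/29.38 = 3.156
NF = 10 log₁₀(3.156) = 4.99 dB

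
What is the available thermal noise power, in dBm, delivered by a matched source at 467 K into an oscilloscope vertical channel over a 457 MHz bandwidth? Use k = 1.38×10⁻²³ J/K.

−85.3 dBm

P_n = kTB = 1.38×10⁻²³ × 467 × 4.57×10⁸ = 2.95×10⁻¹² W
In dBm: 10 log₁₀(2.95×10⁻¹² / 10⁻³) = −85.3 dBm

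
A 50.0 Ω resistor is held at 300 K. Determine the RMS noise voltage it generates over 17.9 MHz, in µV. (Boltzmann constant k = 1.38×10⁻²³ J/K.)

3.85 µV

V_n = √(4kTRB)
4kTRB = 4 × 1.38×10⁻²³ × 300 × 5.00×10¹ × 1.79×10⁷ = 1.48×10⁻¹¹ V²
V_n = √(1.48×10⁻¹¹) = 3.85×10⁻⁶ V = 3.85 µV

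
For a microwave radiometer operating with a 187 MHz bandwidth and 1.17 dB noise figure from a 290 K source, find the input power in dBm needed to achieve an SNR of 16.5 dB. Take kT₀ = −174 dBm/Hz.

Sensitivity = −174 + 10 log₁₀(B) + NF + SNR_min
= −174 + 82.72 + 1.17 + 16.5
= −73.61 dBm → −73.6 dBm

−73.6 dBm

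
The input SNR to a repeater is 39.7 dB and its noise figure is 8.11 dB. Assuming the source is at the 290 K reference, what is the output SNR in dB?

31.59 dB

By definition F = SNR_in/SNR_out, so in dB: SNR_out = SNR_in − NF
SNR_out = 39.7 − 8.11 = 31.59 dB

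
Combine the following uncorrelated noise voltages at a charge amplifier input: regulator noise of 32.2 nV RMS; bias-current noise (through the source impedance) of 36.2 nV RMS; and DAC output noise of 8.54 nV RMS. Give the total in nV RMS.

Uncorrelated sources add in power (mean-square): V_tot = √(ΣV_i²)
V_tot = √[(3.22×10⁻⁸)² + (3.62×10⁻⁸)² + (8.54×10⁻⁹)²] = 4.92×10⁻⁸ V = 49.2 nV

49.2 nV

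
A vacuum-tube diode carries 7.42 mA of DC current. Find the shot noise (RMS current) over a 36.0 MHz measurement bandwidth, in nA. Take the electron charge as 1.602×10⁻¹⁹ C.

293 nA

I_n = √(2qI·B)
2qI·B = 2 × 1.602×10⁻¹⁹ × 7.42×10⁻³ × 3.60×10⁷ = 8.56×10⁻¹⁴ A²
I_n = √(8.56×10⁻¹⁴) = 2.93×10⁻⁷ A = 293 nA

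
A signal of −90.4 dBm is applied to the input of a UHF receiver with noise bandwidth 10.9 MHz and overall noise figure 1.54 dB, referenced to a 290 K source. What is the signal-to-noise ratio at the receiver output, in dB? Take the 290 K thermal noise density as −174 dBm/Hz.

Noise floor: N = −174 + 10 log₁₀(B) + NF
10 log₁₀(1.09×10⁷) = 70.37 dB
N = −174 + 70.37 + 1.54 = −102.09 dBm
SNR = P_sig − N = −90.4 − (−102.09) = 11.69 dB → 11.7 dB

11.7 dB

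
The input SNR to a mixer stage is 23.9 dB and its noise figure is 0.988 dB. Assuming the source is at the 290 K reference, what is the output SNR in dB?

22.912 dB

By definition F = SNR_in/SNR_out, so in dB: SNR_out = SNR_in − NF
SNR_out = 23.9 − 0.988 = 22.912 dB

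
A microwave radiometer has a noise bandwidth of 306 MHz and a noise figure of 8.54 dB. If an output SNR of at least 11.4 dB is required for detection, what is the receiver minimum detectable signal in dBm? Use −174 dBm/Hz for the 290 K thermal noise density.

−69.2 dBm

Sensitivity = −174 + 10 log₁₀(B) + NF + SNR_min
= −174 + 84.86 + 8.54 + 11.4
= −69.20 dBm → −69.2 dBm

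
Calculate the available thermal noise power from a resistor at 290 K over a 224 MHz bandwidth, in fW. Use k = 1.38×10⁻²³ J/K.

896 fW

P_n = kTB = 1.38×10⁻²³ × 290 × 2.24×10⁸ = 8.96×10⁻¹³ W = 896 fW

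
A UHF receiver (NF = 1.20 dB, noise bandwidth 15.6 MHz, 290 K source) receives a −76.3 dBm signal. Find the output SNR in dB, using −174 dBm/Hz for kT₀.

Noise floor: N = −174 + 10 log₁₀(B) + NF
10 log₁₀(1.56×10⁷) = 71.93 dB
N = −174 + 71.93 + 1.20 = −100.87 dBm
SNR = P_sig − N = −76.3 − (−100.87) = 24.57 dB → 24.6 dB

24.6 dB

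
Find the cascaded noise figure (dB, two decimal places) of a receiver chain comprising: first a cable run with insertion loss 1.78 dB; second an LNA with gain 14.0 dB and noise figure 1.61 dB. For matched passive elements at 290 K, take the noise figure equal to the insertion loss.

Convert to linear (a loss of L dB is a gain of −L dB): F_i = 10^(NF_i/10), G_i = 10^(G_i,dB/10)
  Stage 1: F_1 = 10^(1.78/10) = 1.507, G_1 = 10^(−1.78/10) = 0.6637
  Stage 2: F_2 = 10^(1.61/10) = 1.449, G_2 = 10^(14.0/10) = 25.12
Friis cascade:
  F = 1.507 + (1.449 − 1)/0.6637 = 2.183
NF = 10 log₁₀(2.183) = 3.39 dB

3.39 dB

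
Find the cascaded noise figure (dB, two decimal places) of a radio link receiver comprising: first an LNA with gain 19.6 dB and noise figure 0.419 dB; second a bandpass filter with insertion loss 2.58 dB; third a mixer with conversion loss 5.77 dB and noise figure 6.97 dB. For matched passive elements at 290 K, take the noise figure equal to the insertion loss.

0.75 dB

Convert to linear (a loss of L dB is a gain of −L dB): F_i = 10^(NF_i/10), G_i = 10^(G_i,dB/10)
  Stage 1: F_1 = 10^(0.419/10) = 1.101, G_1 = 10^(19.6/10) = 91.20
  Stage 2: F_2 = 10^(2.58/10) = 1.811, G_2 = 10^(−2.58/10) = 0.5521
  Stage 3: F_3 = 10^(6.97/10) = 4.977, G_3 = 10^(−5.77/10) = 0.2649
Friis cascade:
  F = 1.101 + (1.811 − 1)/91.20 + (4.977 − 1)/50.35 = 1.189
NF = 10 log₁₀(1.189) = 0.75 dB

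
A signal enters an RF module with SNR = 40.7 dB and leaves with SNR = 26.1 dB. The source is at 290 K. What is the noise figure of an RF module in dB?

14.6 dB

NF (dB) = SNR_in(dB) − SNR_out(dB) when the source is at T₀
NF = 40.7 − 26.1 = 14.6 dB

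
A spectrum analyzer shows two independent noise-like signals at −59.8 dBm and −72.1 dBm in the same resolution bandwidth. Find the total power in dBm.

−59.6 dBm

Convert to linear, add, convert back:
P₁ = 1.05×10⁻⁹ W, P₂ = 6.17×10⁻¹¹ W
P_tot = 1.11×10⁻⁹ W → 10 log₁₀(P_tot / 10⁻³) = −59.6 dBm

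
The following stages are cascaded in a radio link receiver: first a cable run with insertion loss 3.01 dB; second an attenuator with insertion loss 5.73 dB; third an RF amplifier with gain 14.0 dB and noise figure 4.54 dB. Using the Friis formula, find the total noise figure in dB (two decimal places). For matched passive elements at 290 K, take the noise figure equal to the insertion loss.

13.28 dB

Convert to linear (a loss of L dB is a gain of −L dB): F_i = 10^(NF_i/10), G_i = 10^(G_i,dB/10)
  Stage 1: F_1 = 10^(3.01/10) = 2.000, G_1 = 10^(−3.01/10) = 0.5000
  Stage 2: F_2 = 10^(5.73/10) = 3.741, G_2 = 10^(−5.73/10) = 0.2673
  Stage 3: F_3 = 10^(4.54/10) = 2.844, G_3 = 10^(14.0/10) = 25.12
Friis cascade:
  F = 2.000 + (3.741 − 1)/0.5000 + (2.844 − 1)/0.1337 = 21.28
NF = 10 log₁₀(21.28) = 13.28 dB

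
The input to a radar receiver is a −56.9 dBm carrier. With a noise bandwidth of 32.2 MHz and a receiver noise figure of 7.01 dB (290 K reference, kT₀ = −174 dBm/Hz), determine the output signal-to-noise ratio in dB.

Noise floor: N = −174 + 10 log₁₀(B) + NF
10 log₁₀(3.22×10⁷) = 75.08 dB
N = −174 + 75.08 + 7.01 = −91.91 dBm
SNR = P_sig − N = −56.9 − (−91.91) = 35.01 dB → 35.0 dB

35.0 dB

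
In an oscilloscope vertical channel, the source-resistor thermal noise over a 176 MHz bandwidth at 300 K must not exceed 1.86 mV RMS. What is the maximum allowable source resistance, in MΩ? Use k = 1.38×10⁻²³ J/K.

1.19 MΩ

Johnson–Nyquist: V_n = √(4kTRB) ⇒ R = V_n² / (4kTB)
4kTB = 4 × 1.38×10⁻²³ × 300 × 1.76×10⁸ = 2.91×10⁻¹²
R = (1.86×10⁻³)² / 2.91×10⁻¹² = 1.19×10⁶ Ω = 1.19 MΩ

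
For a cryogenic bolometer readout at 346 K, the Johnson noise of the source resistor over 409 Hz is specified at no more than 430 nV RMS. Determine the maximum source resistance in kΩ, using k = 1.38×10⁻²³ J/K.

23.7 kΩ

Johnson–Nyquist: V_n = √(4kTRB) ⇒ R = V_n² / (4kTB)
4kTB = 4 × 1.38×10⁻²³ × 346 × 4.09×10² = 7.81×10⁻¹⁸
R = (4.30×10⁻⁷)² / 7.81×10⁻¹⁸ = 2.37×10⁴ Ω = 23.7 kΩ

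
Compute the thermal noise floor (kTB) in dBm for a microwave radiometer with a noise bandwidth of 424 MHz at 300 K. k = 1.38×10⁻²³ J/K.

−87.6 dBm

P_n = kTB = 1.38×10⁻²³ × 300 × 4.24×10⁸ = 1.76×10⁻¹² W
In dBm: 10 log₁₀(1.76×10⁻¹² / 10⁻³) = −87.6 dBm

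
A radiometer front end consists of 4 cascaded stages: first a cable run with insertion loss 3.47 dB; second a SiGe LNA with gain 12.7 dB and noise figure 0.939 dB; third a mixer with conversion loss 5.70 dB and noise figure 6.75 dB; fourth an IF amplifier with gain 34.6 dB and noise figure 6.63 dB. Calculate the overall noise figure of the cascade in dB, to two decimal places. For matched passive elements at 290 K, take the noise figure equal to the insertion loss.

6.82 dB

Convert to linear (a loss of L dB is a gain of −L dB): F_i = 10^(NF_i/10), G_i = 10^(G_i,dB/10)
  Stage 1: F_1 = 10^(3.47/10) = 2.223, G_1 = 10^(−3.47/10) = 0.4498
  Stage 2: F_2 = 10^(0.939/10) = 1.241, G_2 = 10^(12.7/10) = 18.62
  Stage 3: F_3 = 10^(6.75/10) = 4.732, G_3 = 10^(−5.70/10) = 0.2692
  Stage 4: F_4 = 10^(6.63/10) = 4.603, G_4 = 10^(34.6/10) = 2884
Friis cascade:
  F = 2.223 + (1.241 − 1)/0.4498 + (4.732 − 1)/8.375 + (4.603 − 1)/2.254 = 4.804
NF = 10 log₁₀(4.804) = 6.82 dB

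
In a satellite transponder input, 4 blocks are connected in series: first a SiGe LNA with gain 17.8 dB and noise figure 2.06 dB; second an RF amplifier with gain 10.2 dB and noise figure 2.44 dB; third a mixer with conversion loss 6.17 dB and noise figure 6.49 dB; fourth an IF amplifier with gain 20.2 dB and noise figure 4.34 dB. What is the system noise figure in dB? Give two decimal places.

2.14 dB

Convert to linear (a loss of L dB is a gain of −L dB): F_i = 10^(NF_i/10), G_i = 10^(G_i,dB/10)
  Stage 1: F_1 = 10^(2.06/10) = 1.607, G_1 = 10^(17.8/10) = 60.26
  Stage 2: F_2 = 10^(2.44/10) = 1.754, G_2 = 10^(10.2/10) = 10.47
  Stage 3: F_3 = 10^(6.49/10) = 4.457, G_3 = 10^(−6.17/10) = 0.2415
  Stage 4: F_4 = 10^(4.34/10) = 2.716, G_4 = 10^(20.2/10) = 104.7
Friis cascade:
  F = 1.607 + (1.754 − 1)/60.26 + (4.457 − 1)/631.0 + (2.716 − 1)/152.4 = 1.636
NF = 10 log₁₀(1.636) = 2.14 dB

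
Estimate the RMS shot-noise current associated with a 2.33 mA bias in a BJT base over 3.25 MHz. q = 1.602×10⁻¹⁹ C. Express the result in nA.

49.3 nA

I_n = √(2qI·B)
2qI·B = 2 × 1.602×10⁻¹⁹ × 2.33×10⁻³ × 3.25×10⁶ = 2.43×10⁻¹⁵ A²
I_n = √(2.43×10⁻¹⁵) = 4.93×10⁻⁸ A = 49.3 nA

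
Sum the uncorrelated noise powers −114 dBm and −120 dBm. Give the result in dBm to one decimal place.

Convert to linear, add, convert back:
P₁ = 3.98×10⁻¹⁵ W, P₂ = 1.00×10⁻¹⁵ W
P_tot = 4.98×10⁻¹⁵ W → 10 log₁₀(P_tot / 10⁻³) = −113.0 dBm

−113.0 dBm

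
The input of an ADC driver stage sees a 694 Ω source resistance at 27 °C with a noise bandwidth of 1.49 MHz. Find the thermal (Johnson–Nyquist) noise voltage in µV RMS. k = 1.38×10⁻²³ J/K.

T = 27 °C + 273.15 = 300.15 K
V_n = √(4kTRB)
4kTRB = 4 × 1.38×10⁻²³ × 300.15 × 6.94×10² × 1.49×10⁶ = 1.71×10⁻¹¹ V²
V_n = √(1.71×10⁻¹¹) = 4.14×10⁻⁶ V = 4.14 µV

4.14 µV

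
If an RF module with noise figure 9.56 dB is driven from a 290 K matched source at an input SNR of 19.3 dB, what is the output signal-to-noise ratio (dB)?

9.74 dB

By definition F = SNR_in/SNR_out, so in dB: SNR_out = SNR_in − NF
SNR_out = 19.3 − 9.56 = 9.74 dB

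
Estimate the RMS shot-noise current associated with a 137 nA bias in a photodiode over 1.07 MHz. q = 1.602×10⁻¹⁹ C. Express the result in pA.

217 pA

I_n = √(2qI·B)
2qI·B = 2 × 1.602×10⁻¹⁹ × 1.37×10⁻⁷ × 1.07×10⁶ = 4.70×10⁻²⁰ A²
I_n = √(4.70×10⁻²⁰) = 2.17×10⁻¹⁰ A = 217 pA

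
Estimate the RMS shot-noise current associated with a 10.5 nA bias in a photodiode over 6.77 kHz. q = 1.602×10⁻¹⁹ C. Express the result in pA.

4.77 pA

I_n = √(2qI·B)
2qI·B = 2 × 1.602×10⁻¹⁹ × 1.05×10⁻⁸ × 6.77×10³ = 2.28×10⁻²³ A²
I_n = √(2.28×10⁻²³) = 4.77×10⁻¹² A = 4.77 pA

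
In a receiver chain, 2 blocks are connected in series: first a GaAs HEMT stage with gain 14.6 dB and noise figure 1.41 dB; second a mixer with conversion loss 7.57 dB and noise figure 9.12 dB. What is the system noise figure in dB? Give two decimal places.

2.13 dB

Convert to linear (a loss of L dB is a gain of −L dB): F_i = 10^(NF_i/10), G_i = 10^(G_i,dB/10)
  Stage 1: F_1 = 10^(1.41/10) = 1.384, G_1 = 10^(14.6/10) = 28.84
  Stage 2: F_2 = 10^(9.12/10) = 8.166, G_2 = 10^(−7.57/10) = 0.1750
Friis cascade:
  F = 1.384 + (8.166 − 1)/28.84 = 1.632
NF = 10 log₁₀(1.632) = 2.13 dB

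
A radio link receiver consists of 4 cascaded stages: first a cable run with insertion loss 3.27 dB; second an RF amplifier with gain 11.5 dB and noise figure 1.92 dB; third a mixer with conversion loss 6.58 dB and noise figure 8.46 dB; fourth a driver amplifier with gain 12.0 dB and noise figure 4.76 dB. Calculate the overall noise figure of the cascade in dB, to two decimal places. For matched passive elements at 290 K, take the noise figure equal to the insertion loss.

7.46 dB

Convert to linear (a loss of L dB is a gain of −L dB): F_i = 10^(NF_i/10), G_i = 10^(G_i,dB/10)
  Stage 1: F_1 = 10^(3.27/10) = 2.123, G_1 = 10^(−3.27/10) = 0.4710
  Stage 2: F_2 = 10^(1.92/10) = 1.556, G_2 = 10^(11.5/10) = 14.13
  Stage 3: F_3 = 10^(8.46/10) = 7.015, G_3 = 10^(−6.58/10) = 0.2198
  Stage 4: F_4 = 10^(4.76/10) = 2.992, G_4 = 10^(12.0/10) = 15.85
Friis cascade:
  F = 2.123 + (1.556 − 1)/0.4710 + (7.015 − 1)/6.653 + (2.992 − 1)/1.462 = 5.570
NF = 10 log₁₀(5.570) = 7.46 dB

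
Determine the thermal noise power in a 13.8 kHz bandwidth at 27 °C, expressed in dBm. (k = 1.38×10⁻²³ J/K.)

−132.4 dBm

T = 27 °C + 273.15 = 300.15 K
P_n = kTB = 1.38×10⁻²³ × 300.15 × 1.38×10⁴ = 5.72×10⁻¹⁷ W
In dBm: 10 log₁₀(5.72×10⁻¹⁷ / 10⁻³) = −132.4 dBm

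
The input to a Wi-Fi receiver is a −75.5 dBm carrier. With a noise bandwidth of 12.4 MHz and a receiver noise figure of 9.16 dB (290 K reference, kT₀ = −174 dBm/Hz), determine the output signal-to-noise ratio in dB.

Noise floor: N = −174 + 10 log₁₀(B) + NF
10 log₁₀(1.24×10⁷) = 70.93 dB
N = −174 + 70.93 + 9.16 = −93.91 dBm
SNR = P_sig − N = −75.5 − (−93.91) = 18.41 dB → 18.4 dB

18.4 dB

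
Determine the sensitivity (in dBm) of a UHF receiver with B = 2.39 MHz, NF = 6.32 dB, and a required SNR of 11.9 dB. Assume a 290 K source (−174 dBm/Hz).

Sensitivity = −174 + 10 log₁₀(B) + NF + SNR_min
= −174 + 63.78 + 6.32 + 11.9
= −92.00 dBm → −92.0 dBm

−92.0 dBm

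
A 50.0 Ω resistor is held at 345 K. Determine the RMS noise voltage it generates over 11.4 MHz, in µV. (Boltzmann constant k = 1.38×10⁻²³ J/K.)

V_n = √(4kTRB)
4kTRB = 4 × 1.38×10⁻²³ × 345 × 5.00×10¹ × 1.14×10⁷ = 1.09×10⁻¹¹ V²
V_n = √(1.09×10⁻¹¹) = 3.29×10⁻⁶ V = 3.29 µV

3.29 µV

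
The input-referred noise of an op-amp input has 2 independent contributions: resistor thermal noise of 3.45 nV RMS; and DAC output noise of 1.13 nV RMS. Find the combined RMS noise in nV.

Uncorrelated sources add in power (mean-square): V_tot = √(ΣV_i²)
V_tot = √[(3.45×10⁻⁹)² + (1.13×10⁻⁹)²] = 3.63×10⁻⁹ V = 3.63 nV

3.63 nV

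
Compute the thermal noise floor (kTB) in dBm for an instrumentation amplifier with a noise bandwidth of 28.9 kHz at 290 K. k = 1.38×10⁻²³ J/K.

P_n = kTB = 1.38×10⁻²³ × 290 × 2.89×10⁴ = 1.16×10⁻¹⁶ W
In dBm: 10 log₁₀(1.16×10⁻¹⁶ / 10⁻³) = −129.4 dBm

−129.4 dBm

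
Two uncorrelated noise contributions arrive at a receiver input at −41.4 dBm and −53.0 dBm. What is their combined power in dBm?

Convert to linear, add, convert back:
P₁ = 7.24×10⁻⁸ W, P₂ = 5.01×10⁻⁹ W
P_tot = 7.75×10⁻⁸ W → 10 log₁₀(P_tot / 10⁻³) = −41.1 dBm

−41.1 dBm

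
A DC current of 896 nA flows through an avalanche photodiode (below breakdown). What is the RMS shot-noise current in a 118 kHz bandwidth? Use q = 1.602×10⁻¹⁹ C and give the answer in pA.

184 pA

I_n = √(2qI·B)
2qI·B = 2 × 1.602×10⁻¹⁹ × 8.96×10⁻⁷ × 1.18×10⁵ = 3.39×10⁻²⁰ A²
I_n = √(3.39×10⁻²⁰) = 1.84×10⁻¹⁰ A = 184 pA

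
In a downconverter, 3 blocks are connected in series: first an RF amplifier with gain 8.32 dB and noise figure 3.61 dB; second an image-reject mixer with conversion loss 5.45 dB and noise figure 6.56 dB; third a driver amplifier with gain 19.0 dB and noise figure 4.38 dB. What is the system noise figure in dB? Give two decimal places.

5.70 dB

Convert to linear (a loss of L dB is a gain of −L dB): F_i = 10^(NF_i/10), G_i = 10^(G_i,dB/10)
  Stage 1: F_1 = 10^(3.61/10) = 2.296, G_1 = 10^(8.32/10) = 6.792
  Stage 2: F_2 = 10^(6.56/10) = 4.529, G_2 = 10^(−5.45/10) = 0.2851
  Stage 3: F_3 = 10^(4.38/10) = 2.742, G_3 = 10^(19.0/10) = 79.43
Friis cascade:
  F = 2.296 + (4.529 − 1)/6.792 + (2.742 − 1)/1.936 = 3.715
NF = 10 log₁₀(3.715) = 5.70 dB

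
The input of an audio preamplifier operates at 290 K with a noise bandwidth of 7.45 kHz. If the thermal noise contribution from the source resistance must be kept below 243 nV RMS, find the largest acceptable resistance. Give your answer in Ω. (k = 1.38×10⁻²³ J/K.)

495 Ω

Johnson–Nyquist: V_n = √(4kTRB) ⇒ R = V_n² / (4kTB)
4kTB = 4 × 1.38×10⁻²³ × 290 × 7.45×10³ = 1.19×10⁻¹⁶
R = (2.43×10⁻⁷)² / 1.19×10⁻¹⁶ = 4.95×10² Ω = 495 Ω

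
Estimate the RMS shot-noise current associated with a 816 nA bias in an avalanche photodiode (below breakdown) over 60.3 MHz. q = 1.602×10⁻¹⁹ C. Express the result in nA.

I_n = √(2qI·B)
2qI·B = 2 × 1.602×10⁻¹⁹ × 8.16×10⁻⁷ × 6.03×10⁷ = 1.58×10⁻¹⁷ A²
I_n = √(1.58×10⁻¹⁷) = 3.97×10⁻⁹ A = 3.97 nA

3.97 nA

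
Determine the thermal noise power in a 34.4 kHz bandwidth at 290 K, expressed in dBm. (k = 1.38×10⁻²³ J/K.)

P_n = kTB = 1.38×10⁻²³ × 290 × 3.44×10⁴ = 1.38×10⁻¹⁶ W
In dBm: 10 log₁₀(1.38×10⁻¹⁶ / 10⁻³) = −128.6 dBm

−128.6 dBm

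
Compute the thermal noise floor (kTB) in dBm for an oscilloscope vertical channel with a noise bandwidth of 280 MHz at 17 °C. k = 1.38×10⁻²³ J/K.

−89.5 dBm

T = 17 °C + 273.15 = 290.15 K
P_n = kTB = 1.38×10⁻²³ × 290.15 × 2.80×10⁸ = 1.12×10⁻¹² W
In dBm: 10 log₁₀(1.12×10⁻¹² / 10⁻³) = −89.5 dBm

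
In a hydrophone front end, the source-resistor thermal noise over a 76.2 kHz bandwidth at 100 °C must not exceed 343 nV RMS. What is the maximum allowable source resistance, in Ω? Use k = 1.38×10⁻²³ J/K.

75.0 Ω

T = 100 °C + 273.15 = 373.15 K
Johnson–Nyquist: V_n = √(4kTRB) ⇒ R = V_n² / (4kTB)
4kTB = 4 × 1.38×10⁻²³ × 373.15 × 7.62×10⁴ = 1.57×10⁻¹⁵
R = (3.43×10⁻⁷)² / 1.57×10⁻¹⁵ = 7.50×10¹ Ω = 75.0 Ω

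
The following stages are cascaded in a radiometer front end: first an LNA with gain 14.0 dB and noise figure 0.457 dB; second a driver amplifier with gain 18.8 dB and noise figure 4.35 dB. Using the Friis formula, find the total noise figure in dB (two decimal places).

0.72 dB

Convert to linear (a loss of L dB is a gain of −L dB): F_i = 10^(NF_i/10), G_i = 10^(G_i,dB/10)
  Stage 1: F_1 = 10^(0.457/10) = 1.111, G_1 = 10^(14.0/10) = 25.12
  Stage 2: F_2 = 10^(4.35/10) = 2.723, G_2 = 10^(18.8/10) = 75.86
Friis cascade:
  F = 1.111 + (2.723 − 1)/25.12 = 1.180
NF = 10 log₁₀(1.180) = 0.72 dB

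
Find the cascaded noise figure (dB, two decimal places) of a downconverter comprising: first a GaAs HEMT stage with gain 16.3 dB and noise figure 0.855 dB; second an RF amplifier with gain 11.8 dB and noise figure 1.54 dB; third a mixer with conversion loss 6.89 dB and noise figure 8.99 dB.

0.93 dB

Convert to linear (a loss of L dB is a gain of −L dB): F_i = 10^(NF_i/10), G_i = 10^(G_i,dB/10)
  Stage 1: F_1 = 10^(0.855/10) = 1.218, G_1 = 10^(16.3/10) = 42.66
  Stage 2: F_2 = 10^(1.54/10) = 1.426, G_2 = 10^(11.8/10) = 15.14
  Stage 3: F_3 = 10^(8.99/10) = 7.925, G_3 = 10^(−6.89/10) = 0.2046
Friis cascade:
  F = 1.218 + (1.426 − 1)/42.66 + (7.925 − 1)/645.7 = 1.238
NF = 10 log₁₀(1.238) = 0.93 dB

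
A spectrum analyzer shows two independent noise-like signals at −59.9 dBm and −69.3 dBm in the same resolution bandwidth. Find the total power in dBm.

Convert to linear, add, convert back:
P₁ = 1.02×10⁻⁹ W, P₂ = 1.17×10⁻¹⁰ W
P_tot = 1.14×10⁻⁹ W → 10 log₁₀(P_tot / 10⁻³) = −59.4 dBm

−59.4 dBm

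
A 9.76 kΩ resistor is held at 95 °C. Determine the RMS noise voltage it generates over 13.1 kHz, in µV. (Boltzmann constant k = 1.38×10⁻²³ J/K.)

T = 95 °C + 273.15 = 368.15 K
V_n = √(4kTRB)
4kTRB = 4 × 1.38×10⁻²³ × 368.15 × 9.76×10³ × 1.31×10⁴ = 2.60×10⁻¹² V²
V_n = √(2.60×10⁻¹²) = 1.61×10⁻⁶ V = 1.61 µV

1.61 µV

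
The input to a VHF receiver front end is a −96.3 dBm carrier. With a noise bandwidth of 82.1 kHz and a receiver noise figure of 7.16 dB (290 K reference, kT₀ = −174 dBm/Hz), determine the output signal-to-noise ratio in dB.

21.4 dB

Noise floor: N = −174 + 10 log₁₀(B) + NF
10 log₁₀(8.21×10⁴) = 49.14 dB
N = −174 + 49.14 + 7.16 = −117.70 dBm
SNR = P_sig − N = −96.3 − (−117.70) = 21.40 dB → 21.4 dB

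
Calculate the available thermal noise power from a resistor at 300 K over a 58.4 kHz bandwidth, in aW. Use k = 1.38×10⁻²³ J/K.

242 aW

P_n = kTB = 1.38×10⁻²³ × 300 × 5.84×10⁴ = 2.42×10⁻¹⁶ W = 242 aW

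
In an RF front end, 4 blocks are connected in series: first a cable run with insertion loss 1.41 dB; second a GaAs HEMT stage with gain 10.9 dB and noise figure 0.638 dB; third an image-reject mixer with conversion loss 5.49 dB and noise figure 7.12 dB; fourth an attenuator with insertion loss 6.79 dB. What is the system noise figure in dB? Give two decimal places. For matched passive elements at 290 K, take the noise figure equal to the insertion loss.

5.53 dB

Convert to linear (a loss of L dB is a gain of −L dB): F_i = 10^(NF_i/10), G_i = 10^(G_i,dB/10)
  Stage 1: F_1 = 10^(1.41/10) = 1.384, G_1 = 10^(−1.41/10) = 0.7228
  Stage 2: F_2 = 10^(0.638/10) = 1.158, G_2 = 10^(10.9/10) = 12.30
  Stage 3: F_3 = 10^(7.12/10) = 5.152, G_3 = 10^(−5.49/10) = 0.2825
  Stage 4: F_4 = 10^(6.79/10) = 4.775, G_4 = 10^(−6.79/10) = 0.2094
Friis cascade:
  F = 1.384 + (1.158 − 1)/0.7228 + (5.152 − 1)/8.892 + (4.775 − 1)/2.512 = 3.572
NF = 10 log₁₀(3.572) = 5.53 dB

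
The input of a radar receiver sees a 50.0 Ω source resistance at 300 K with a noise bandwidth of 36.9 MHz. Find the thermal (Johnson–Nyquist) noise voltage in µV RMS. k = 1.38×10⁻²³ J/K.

5.53 µV

V_n = √(4kTRB)
4kTRB = 4 × 1.38×10⁻²³ × 300 × 5.00×10¹ × 3.69×10⁷ = 3.06×10⁻¹¹ V²
V_n = √(3.06×10⁻¹¹) = 5.53×10⁻⁶ V = 5.53 µV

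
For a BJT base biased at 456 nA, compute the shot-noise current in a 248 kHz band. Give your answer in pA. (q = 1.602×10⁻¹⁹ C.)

190 pA

I_n = √(2qI·B)
2qI·B = 2 × 1.602×10⁻¹⁹ × 4.56×10⁻⁷ × 2.48×10⁵ = 3.62×10⁻²⁰ A²
I_n = √(3.62×10⁻²⁰) = 1.90×10⁻¹⁰ A = 190 pA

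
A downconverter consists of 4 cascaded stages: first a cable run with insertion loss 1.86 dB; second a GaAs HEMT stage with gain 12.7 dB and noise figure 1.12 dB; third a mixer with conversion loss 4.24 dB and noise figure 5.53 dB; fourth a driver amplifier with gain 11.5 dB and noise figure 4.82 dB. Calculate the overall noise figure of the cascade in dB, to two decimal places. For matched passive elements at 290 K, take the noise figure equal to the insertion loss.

4.22 dB

Convert to linear (a loss of L dB is a gain of −L dB): F_i = 10^(NF_i/10), G_i = 10^(G_i,dB/10)
  Stage 1: F_1 = 10^(1.86/10) = 1.535, G_1 = 10^(−1.86/10) = 0.6516
  Stage 2: F_2 = 10^(1.12/10) = 1.294, G_2 = 10^(12.7/10) = 18.62
  Stage 3: F_3 = 10^(5.53/10) = 3.573, G_3 = 10^(−4.24/10) = 0.3767
  Stage 4: F_4 = 10^(4.82/10) = 3.034, G_4 = 10^(11.5/10) = 14.13
Friis cascade:
  F = 1.535 + (1.294 − 1)/0.6516 + (3.573 − 1)/12.13 + (3.034 − 1)/4.571 = 2.643
NF = 10 log₁₀(2.643) = 4.22 dB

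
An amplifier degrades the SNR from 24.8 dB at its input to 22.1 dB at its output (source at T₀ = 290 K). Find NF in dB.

NF (dB) = SNR_in(dB) − SNR_out(dB) when the source is at T₀
NF = 24.8 − 22.1 = 2.7 dB

2.7 dB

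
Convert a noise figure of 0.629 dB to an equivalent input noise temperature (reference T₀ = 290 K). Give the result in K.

F = 10^(0.629/10) = 1.15585
T_e = (F − 1)·T₀ = (1.15585 − 1) × 290 = 45.2 K

45.2 K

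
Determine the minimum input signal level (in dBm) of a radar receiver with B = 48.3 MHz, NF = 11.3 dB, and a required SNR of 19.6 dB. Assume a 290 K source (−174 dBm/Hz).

−66.3 dBm

Sensitivity = −174 + 10 log₁₀(B) + NF + SNR_min
= −174 + 76.84 + 11.3 + 19.6
= −66.26 dBm → −66.3 dBm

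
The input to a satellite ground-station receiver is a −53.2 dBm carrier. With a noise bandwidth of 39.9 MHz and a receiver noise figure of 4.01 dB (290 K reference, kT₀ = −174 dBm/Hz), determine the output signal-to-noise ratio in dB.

40.8 dB

Noise floor: N = −174 + 10 log₁₀(B) + NF
10 log₁₀(3.99×10⁷) = 76.01 dB
N = −174 + 76.01 + 4.01 = −93.98 dBm
SNR = P_sig − N = −53.2 − (−93.98) = 40.78 dB → 40.8 dB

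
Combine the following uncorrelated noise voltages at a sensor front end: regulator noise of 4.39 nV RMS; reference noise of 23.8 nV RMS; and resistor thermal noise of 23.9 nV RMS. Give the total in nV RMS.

34.0 nV

Uncorrelated sources add in power (mean-square): V_tot = √(ΣV_i²)
V_tot = √[(4.39×10⁻⁹)² + (2.38×10⁻⁸)² + (2.39×10⁻⁸)²] = 3.40×10⁻⁸ V = 34.0 nV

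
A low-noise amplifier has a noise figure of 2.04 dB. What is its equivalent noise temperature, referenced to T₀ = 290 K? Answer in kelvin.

F = 10^(2.04/10) = 1.59956
T_e = (F − 1)·T₀ = (1.59956 − 1) × 290 = 174 K

174 K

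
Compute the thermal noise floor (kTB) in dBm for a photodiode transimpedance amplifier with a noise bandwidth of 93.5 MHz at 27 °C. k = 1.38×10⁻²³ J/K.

T = 27 °C + 273.15 = 300.15 K
P_n = kTB = 1.38×10⁻²³ × 300.15 × 9.35×10⁷ = 3.87×10⁻¹³ W
In dBm: 10 log₁₀(3.87×10⁻¹³ / 10⁻³) = −94.1 dBm

−94.1 dBm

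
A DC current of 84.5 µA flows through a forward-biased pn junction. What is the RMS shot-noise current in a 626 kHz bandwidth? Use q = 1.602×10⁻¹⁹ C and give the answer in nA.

4.12 nA

I_n = √(2qI·B)
2qI·B = 2 × 1.602×10⁻¹⁹ × 8.45×10⁻⁵ × 6.26×10⁵ = 1.69×10⁻¹⁷ A²
I_n = √(1.69×10⁻¹⁷) = 4.12×10⁻⁹ A = 4.12 nA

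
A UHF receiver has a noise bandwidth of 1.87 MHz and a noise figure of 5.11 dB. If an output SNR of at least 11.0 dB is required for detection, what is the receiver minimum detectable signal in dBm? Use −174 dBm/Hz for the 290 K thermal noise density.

Sensitivity = −174 + 10 log₁₀(B) + NF + SNR_min
= −174 + 62.72 + 5.11 + 11.0
= −95.17 dBm → −95.2 dBm

−95.2 dBm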